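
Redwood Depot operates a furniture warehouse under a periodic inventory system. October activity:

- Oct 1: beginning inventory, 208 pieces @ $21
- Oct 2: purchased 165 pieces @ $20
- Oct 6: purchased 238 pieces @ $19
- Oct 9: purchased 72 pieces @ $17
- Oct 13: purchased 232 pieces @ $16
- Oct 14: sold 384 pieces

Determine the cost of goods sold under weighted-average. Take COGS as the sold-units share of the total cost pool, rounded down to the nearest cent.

COGS = $7,187.30

Oct 14, sell 384: 384/915 × $17,126.00 → $7,187.30
Ending inventory (cost pool remaining) = $9,938.70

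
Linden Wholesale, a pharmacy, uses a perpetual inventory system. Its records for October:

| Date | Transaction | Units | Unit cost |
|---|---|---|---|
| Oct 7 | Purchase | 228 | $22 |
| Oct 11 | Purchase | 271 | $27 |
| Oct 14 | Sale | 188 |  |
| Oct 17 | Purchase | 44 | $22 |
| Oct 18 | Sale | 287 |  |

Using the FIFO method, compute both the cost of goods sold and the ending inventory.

Oct 14, 188 sold [FIFO — oldest first]: 188 @ $22 = $4,136
Oct 18, 287 sold [FIFO — oldest first]: 40 @ $22 + 247 @ $27 = $7,549
Total COGS = $4,136 + $7,549 = $11,685
Ending inventory: 24 @ $27 + 44 @ $22 = $1,616

COGS = $11,685; ending inventory = $1,616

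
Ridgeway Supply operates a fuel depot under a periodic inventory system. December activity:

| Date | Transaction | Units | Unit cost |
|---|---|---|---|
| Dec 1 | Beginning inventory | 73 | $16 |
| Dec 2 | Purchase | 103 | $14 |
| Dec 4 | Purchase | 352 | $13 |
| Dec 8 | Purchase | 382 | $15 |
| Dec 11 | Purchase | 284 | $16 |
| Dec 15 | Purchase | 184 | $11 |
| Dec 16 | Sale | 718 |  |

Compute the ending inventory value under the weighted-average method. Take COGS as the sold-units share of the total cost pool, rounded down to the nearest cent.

Dec 16, sell 718: 718/1378 × $19,484.00 → $10,152.04
Ending inventory (cost pool remaining) = $9,331.96

Ending inventory = $9,331.96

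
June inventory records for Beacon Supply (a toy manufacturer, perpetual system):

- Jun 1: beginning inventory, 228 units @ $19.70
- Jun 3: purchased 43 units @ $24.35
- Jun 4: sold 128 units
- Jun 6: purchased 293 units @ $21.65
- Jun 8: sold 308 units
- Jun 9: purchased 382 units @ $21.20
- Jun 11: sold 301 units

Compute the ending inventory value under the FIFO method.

Ending inventory = $4,430.80

Jun 4, 128 sold [FIFO — oldest first]: 128 @ $19.70 = $2,521.60
Jun 8, 308 sold [FIFO — oldest first]: 100 @ $19.70 + 43 @ $24.35 + 165 @ $21.65 = $6,589.30
Jun 11, 301 sold [FIFO — oldest first]: 128 @ $21.65 + 173 @ $21.20 = $6,438.80
Total COGS = $2,521.60 + $6,589.30 + $6,438.80 = $15,549.70
Ending inventory: 209 @ $21.20 = $4,430.80
Check: goods available $19,980.50 = COGS $15,549.70 + ending $4,430.80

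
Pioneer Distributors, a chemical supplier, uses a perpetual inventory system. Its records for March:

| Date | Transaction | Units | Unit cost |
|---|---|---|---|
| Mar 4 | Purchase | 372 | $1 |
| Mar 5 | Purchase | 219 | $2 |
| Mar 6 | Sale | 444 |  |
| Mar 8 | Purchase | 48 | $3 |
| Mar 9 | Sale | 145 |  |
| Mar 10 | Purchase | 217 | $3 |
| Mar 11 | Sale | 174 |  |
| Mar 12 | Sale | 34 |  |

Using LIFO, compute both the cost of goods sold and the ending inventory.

COGS = $1,528; ending inventory = $77

Mar 6, 444 sold [LIFO — newest first]: 219 @ $2 + 225 @ $1 = $663
Mar 9, 145 sold [LIFO — newest first]: 48 @ $3 + 97 @ $1 = $241
Mar 11, 174 sold [LIFO — newest first]: 174 @ $3 = $522
Mar 12, 34 sold [LIFO — newest first]: 34 @ $3 = $102
Total COGS = $663 + $241 + $522 + $102 = $1,528
Ending inventory: 50 @ $1 + 9 @ $3 = $77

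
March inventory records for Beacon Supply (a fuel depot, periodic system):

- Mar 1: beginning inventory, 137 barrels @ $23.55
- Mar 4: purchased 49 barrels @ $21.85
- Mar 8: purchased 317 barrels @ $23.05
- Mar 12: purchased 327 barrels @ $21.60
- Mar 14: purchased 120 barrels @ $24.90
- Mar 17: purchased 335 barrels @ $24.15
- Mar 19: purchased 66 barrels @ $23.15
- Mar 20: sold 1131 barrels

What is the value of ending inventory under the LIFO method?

Ending inventory = $5,080.70

Mar 20, 1131 sold [LIFO — newest first]: 66 @ $23.15 + 335 @ $24.15 + 120 @ $24.90 + 327 @ $21.60 + 283 @ $23.05 = $26,192.50
Ending inventory: 137 @ $23.55 + 49 @ $21.85 + 34 @ $23.05 = $5,080.70
Check: goods available $31,273.20 = COGS $26,192.50 + ending $5,080.70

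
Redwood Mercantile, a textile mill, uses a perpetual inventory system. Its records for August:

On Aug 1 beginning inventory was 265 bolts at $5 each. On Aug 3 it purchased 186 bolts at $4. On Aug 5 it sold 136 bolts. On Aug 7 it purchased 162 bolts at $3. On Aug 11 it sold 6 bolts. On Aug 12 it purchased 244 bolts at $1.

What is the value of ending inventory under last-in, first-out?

Aug 5, 136 sold [LIFO — newest first]: 136 @ $4 = $544
Aug 11, 6 sold [LIFO — newest first]: 6 @ $3 = $18
Total COGS = $544 + $18 = $562
Ending inventory: 265 @ $5 + 50 @ $4 + 156 @ $3 + 244 @ $1 = $2,237
Check: goods available $2,799 = COGS $562 + ending $2,237

Ending inventory = $2,237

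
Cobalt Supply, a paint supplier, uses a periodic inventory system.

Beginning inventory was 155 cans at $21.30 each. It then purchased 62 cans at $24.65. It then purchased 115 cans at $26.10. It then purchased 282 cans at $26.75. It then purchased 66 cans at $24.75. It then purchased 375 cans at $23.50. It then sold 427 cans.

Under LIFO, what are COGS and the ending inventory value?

COGS = $10,099.50; ending inventory = $15,721.30

Sale 1 (427) [LIFO — newest first]: 375 @ $23.50 + 52 @ $24.75 = $10,099.50
Ending inventory: 155 @ $21.30 + 62 @ $24.65 + 115 @ $26.10 + 282 @ $26.75 + 14 @ $24.75 = $15,721.30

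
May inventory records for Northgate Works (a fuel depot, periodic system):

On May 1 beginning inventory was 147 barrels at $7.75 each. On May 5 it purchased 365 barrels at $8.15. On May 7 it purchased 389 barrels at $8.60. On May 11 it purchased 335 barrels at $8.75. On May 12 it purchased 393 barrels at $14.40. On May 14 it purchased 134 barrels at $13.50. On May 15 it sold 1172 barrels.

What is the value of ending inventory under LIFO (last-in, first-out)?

Ending inventory = $4,793.40

May 15, 1172 sold [LIFO — newest first]: 134 @ $13.50 + 393 @ $14.40 + 335 @ $8.75 + 310 @ $8.60 = $13,065.45
Ending inventory: 147 @ $7.75 + 365 @ $8.15 + 79 @ $8.60 = $4,793.40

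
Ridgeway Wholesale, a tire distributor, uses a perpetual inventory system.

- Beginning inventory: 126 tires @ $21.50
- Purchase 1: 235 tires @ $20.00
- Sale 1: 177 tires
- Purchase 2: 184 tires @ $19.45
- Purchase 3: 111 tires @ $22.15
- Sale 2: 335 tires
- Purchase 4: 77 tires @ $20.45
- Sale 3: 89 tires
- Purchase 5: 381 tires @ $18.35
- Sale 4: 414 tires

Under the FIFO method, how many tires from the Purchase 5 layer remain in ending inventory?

99

Sale 1 (177) [FIFO — oldest first]: 126 @ $21.50 + 51 @ $20.00 = $3,729.00
Sale 2 (335) [FIFO — oldest first]: 184 @ $20.00 + 151 @ $19.45 = $6,616.95
Sale 3 (89) [FIFO — oldest first]: 33 @ $19.45 + 56 @ $22.15 = $1,882.25
Sale 4 (414) [FIFO — oldest first]: 55 @ $22.15 + 77 @ $20.45 + 282 @ $18.35 = $7,967.60
Total COGS = $3,729.00 + $6,616.95 + $1,882.25 + $7,967.60 = $20,195.80
Ending inventory: 99 @ $18.35 = $1,816.65
Check: goods available $22,012.45 = COGS $20,195.80 + ending $1,816.65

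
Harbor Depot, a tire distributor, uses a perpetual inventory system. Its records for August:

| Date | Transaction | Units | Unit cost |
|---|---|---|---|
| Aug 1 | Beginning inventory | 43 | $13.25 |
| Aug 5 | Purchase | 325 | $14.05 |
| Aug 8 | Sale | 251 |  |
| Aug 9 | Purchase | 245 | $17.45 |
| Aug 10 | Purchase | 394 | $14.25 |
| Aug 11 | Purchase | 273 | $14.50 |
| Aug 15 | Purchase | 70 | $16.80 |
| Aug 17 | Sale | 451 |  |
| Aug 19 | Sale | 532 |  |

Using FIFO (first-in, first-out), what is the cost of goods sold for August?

COGS = $18,317.25

Aug 8, 251 sold [FIFO — oldest first]: 43 @ $13.25 + 208 @ $14.05 = $3,492.15
Aug 17, 451 sold [FIFO — oldest first]: 117 @ $14.05 + 245 @ $17.45 + 89 @ $14.25 = $7,187.35
Aug 19, 532 sold [FIFO — oldest first]: 305 @ $14.25 + 227 @ $14.50 = $7,637.75
Total COGS = $3,492.15 + $7,187.35 + $7,637.75 = $18,317.25
Ending inventory: 46 @ $14.50 + 70 @ $16.80 = $1,843.00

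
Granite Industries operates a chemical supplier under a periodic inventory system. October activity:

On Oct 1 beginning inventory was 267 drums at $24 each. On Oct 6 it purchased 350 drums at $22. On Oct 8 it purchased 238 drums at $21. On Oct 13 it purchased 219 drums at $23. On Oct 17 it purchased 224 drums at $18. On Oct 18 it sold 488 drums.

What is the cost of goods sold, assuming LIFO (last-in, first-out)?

COGS = $10,014

Oct 18, 488 sold [LIFO — newest first]: 224 @ $18 + 219 @ $23 + 45 @ $21 = $10,014
Ending inventory: 267 @ $24 + 350 @ $22 + 193 @ $21 = $18,161
Check: goods available $28,175 = COGS $10,014 + ending $18,161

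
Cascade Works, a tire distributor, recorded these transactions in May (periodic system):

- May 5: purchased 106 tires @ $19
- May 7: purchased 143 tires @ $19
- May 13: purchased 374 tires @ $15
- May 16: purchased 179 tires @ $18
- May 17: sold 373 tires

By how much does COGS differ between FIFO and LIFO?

$459

FIFO COGS: 106 @ $19 + 143 @ $19 + 124 @ $15 = $6,591
LIFO COGS: 179 @ $18 + 194 @ $15 = $6,132
Difference = |$6,591 − $6,132| = $459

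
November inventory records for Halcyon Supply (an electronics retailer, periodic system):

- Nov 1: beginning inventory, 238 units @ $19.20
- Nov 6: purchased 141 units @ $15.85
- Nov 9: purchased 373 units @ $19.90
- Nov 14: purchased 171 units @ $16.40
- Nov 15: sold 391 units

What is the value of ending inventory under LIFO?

Nov 15, 391 sold [LIFO — newest first]: 171 @ $16.40 + 220 @ $19.90 = $7,182.40
Ending inventory: 238 @ $19.20 + 141 @ $15.85 + 153 @ $19.90 = $9,849.15

Ending inventory = $9,849.15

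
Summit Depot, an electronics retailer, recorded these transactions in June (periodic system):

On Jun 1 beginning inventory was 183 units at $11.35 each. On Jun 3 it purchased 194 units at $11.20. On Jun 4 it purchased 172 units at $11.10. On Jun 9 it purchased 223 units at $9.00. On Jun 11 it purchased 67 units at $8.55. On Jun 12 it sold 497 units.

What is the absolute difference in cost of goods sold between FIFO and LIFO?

FIFO COGS: 183 @ $11.35 + 194 @ $11.20 + 120 @ $11.10 = $5,581.85
LIFO COGS: 67 @ $8.55 + 223 @ $9.00 + 172 @ $11.10 + 35 @ $11.20 = $4,881.05
Difference = |$5,581.85 − $4,881.05| = $700.80

$700.80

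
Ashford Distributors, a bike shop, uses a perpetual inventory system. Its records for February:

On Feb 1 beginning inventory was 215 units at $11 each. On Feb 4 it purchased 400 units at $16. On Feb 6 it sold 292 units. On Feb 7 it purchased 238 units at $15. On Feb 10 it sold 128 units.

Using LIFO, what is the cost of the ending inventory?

Ending inventory = $5,743

Feb 6, 292 sold [LIFO — newest first]: 292 @ $16 = $4,672
Feb 10, 128 sold [LIFO — newest first]: 128 @ $15 = $1,920
Total COGS = $4,672 + $1,920 = $6,592
Ending inventory: 215 @ $11 + 108 @ $16 + 110 @ $15 = $5,743
Check: goods available $12,335 = COGS $6,592 + ending $5,743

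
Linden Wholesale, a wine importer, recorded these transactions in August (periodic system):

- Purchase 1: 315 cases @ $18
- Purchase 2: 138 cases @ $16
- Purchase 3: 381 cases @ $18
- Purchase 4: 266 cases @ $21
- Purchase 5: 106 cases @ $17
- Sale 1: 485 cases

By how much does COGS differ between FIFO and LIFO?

FIFO COGS: 315 @ $18 + 138 @ $16 + 32 @ $18 = $8,454
LIFO COGS: 106 @ $17 + 266 @ $21 + 113 @ $18 = $9,422
Difference = |$8,454 − $9,422| = $968

$968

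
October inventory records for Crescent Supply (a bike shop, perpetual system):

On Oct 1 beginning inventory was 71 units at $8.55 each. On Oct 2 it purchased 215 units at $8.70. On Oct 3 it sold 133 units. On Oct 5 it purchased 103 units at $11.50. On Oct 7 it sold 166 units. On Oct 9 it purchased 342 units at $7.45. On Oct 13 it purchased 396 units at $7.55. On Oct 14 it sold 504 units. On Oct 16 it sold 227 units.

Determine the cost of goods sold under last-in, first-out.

Oct 3, 133 sold [LIFO — newest first]: 133 @ $8.70 = $1,157.10
Oct 7, 166 sold [LIFO — newest first]: 103 @ $11.50 + 63 @ $8.70 = $1,732.60
Oct 14, 504 sold [LIFO — newest first]: 396 @ $7.55 + 108 @ $7.45 = $3,794.40
Oct 16, 227 sold [LIFO — newest first]: 227 @ $7.45 = $1,691.15
Total COGS = $1,157.10 + $1,732.60 + $3,794.40 + $1,691.15 = $8,375.25
Ending inventory: 71 @ $8.55 + 19 @ $8.70 + 7 @ $7.45 = $824.50
Check: goods available $9,199.75 = COGS $8,375.25 + ending $824.50

COGS = $8,375.25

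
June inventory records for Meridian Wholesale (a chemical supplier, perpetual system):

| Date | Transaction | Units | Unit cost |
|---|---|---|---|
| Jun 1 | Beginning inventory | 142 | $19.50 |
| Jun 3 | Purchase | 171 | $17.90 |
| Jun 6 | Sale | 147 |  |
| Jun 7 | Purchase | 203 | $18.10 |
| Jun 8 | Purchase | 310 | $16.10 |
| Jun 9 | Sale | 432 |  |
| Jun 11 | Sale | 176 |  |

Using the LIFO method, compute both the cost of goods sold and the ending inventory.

Jun 6, 147 sold [LIFO — newest first]: 147 @ $17.90 = $2,631.30
Jun 9, 432 sold [LIFO — newest first]: 310 @ $16.10 + 122 @ $18.10 = $7,199.20
Jun 11, 176 sold [LIFO — newest first]: 81 @ $18.10 + 24 @ $17.90 + 71 @ $19.50 = $3,280.20
Total COGS = $2,631.30 + $7,199.20 + $3,280.20 = $13,110.70
Ending inventory: 71 @ $19.50 = $1,384.50

COGS = $13,110.70; ending inventory = $1,384.50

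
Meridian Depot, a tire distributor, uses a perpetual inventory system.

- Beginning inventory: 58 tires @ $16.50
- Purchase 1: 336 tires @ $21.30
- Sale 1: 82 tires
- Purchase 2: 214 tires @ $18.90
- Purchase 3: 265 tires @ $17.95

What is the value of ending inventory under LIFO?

Ending inventory = $15,168.55

Sale 1 (82) [LIFO — newest first]: 82 @ $21.30 = $1,746.60
Ending inventory: 58 @ $16.50 + 254 @ $21.30 + 214 @ $18.90 + 265 @ $17.95 = $15,168.55
Check: goods available $16,915.15 = COGS $1,746.60 + ending $15,168.55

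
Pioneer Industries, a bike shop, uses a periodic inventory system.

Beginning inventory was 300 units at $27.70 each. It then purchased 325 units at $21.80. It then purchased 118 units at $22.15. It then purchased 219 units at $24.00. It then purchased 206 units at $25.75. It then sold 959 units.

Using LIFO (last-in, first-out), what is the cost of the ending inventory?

Ending inventory = $5,789.30

Sale 1 (959) [LIFO — newest first]: 206 @ $25.75 + 219 @ $24.00 + 118 @ $22.15 + 325 @ $21.80 + 91 @ $27.70 = $22,779.90
Ending inventory: 209 @ $27.70 = $5,789.30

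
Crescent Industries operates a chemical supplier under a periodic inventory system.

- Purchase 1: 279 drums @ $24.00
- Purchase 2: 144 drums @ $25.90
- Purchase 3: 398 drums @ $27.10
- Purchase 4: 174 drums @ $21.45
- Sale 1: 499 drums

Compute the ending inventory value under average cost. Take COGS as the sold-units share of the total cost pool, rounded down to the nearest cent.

Sale 1, sell 499: 499/995 × $24,943.70 → $12,509.45
Ending inventory (cost pool remaining) = $12,434.25

Ending inventory = $12,434.25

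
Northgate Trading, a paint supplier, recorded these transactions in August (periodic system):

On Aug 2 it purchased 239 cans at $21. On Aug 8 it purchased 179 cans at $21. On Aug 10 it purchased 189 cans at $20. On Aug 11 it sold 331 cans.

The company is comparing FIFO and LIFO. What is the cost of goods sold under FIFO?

COGS = $6,951

FIFO COGS: 239 @ $21 + 92 @ $21 = $6,951
LIFO COGS: 189 @ $20 + 142 @ $21 = $6,762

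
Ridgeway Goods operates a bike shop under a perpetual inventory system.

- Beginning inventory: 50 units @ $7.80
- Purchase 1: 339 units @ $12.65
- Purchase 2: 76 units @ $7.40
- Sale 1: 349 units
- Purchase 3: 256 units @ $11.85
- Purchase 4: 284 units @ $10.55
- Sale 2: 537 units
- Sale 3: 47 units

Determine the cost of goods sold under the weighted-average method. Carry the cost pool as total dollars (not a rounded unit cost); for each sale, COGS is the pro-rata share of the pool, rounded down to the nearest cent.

After Beginning: 50 on hand, pool $390.00 (≈ $7.8000 each)
After Purchase 1: 389 on hand, pool $4,678.35 (≈ $12.0266 each)
After Purchase 2: 465 on hand, pool $5,240.75 (≈ $11.2704 each)
Sale 1, sell 349: 349/465 × $5,240.75 → $3,933.38
After Purchase 3: 372 on hand, pool $4,340.97 (≈ $11.6693 each)
After Purchase 4: 656 on hand, pool $7,337.17 (≈ $11.1847 each)
Sale 2, sell 537: 537/656 × $7,337.17 → $6,006.18
Sale 3, sell 47: 47/119 × $1,330.99 → $525.68
Total COGS = $3,933.38 + $6,006.18 + $525.68 = $10,465.24
Ending inventory (cost pool remaining) = $805.31
Check: goods available $11,270.55 = COGS $10,465.24 + ending $805.31

COGS = $10,465.24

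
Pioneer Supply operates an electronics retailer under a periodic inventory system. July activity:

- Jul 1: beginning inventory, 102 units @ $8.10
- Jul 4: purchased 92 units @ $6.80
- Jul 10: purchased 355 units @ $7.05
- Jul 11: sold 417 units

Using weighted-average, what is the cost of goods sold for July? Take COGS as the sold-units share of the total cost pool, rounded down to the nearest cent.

Jul 11, sell 417: 417/549 × $3,954.55 → $3,003.72
Ending inventory (cost pool remaining) = $950.83

COGS = $3,003.72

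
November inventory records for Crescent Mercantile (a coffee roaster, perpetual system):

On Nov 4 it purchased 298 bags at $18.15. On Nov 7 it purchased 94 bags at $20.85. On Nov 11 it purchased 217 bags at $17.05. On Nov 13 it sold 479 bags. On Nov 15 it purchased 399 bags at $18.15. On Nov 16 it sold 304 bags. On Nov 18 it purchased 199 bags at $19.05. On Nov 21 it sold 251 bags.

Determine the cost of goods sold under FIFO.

COGS = $18,805.60

Nov 13, 479 sold [FIFO — oldest first]: 298 @ $18.15 + 94 @ $20.85 + 87 @ $17.05 = $8,851.95
Nov 16, 304 sold [FIFO — oldest first]: 130 @ $17.05 + 174 @ $18.15 = $5,374.60
Nov 21, 251 sold [FIFO — oldest first]: 225 @ $18.15 + 26 @ $19.05 = $4,579.05
Total COGS = $8,851.95 + $5,374.60 + $4,579.05 = $18,805.60
Ending inventory: 173 @ $19.05 = $3,295.65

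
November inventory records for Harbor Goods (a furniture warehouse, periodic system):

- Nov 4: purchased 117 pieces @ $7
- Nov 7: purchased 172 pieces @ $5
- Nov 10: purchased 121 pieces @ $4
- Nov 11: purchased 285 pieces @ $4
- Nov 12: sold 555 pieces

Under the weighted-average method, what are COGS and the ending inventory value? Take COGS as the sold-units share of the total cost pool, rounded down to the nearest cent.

COGS = $2,637.64; ending inventory = $665.36

Nov 12, sell 555: 555/695 × $3,303.00 → $2,637.64
Ending inventory (cost pool remaining) = $665.36
Check: goods available $3,303.00 = COGS $2,637.64 + ending $665.36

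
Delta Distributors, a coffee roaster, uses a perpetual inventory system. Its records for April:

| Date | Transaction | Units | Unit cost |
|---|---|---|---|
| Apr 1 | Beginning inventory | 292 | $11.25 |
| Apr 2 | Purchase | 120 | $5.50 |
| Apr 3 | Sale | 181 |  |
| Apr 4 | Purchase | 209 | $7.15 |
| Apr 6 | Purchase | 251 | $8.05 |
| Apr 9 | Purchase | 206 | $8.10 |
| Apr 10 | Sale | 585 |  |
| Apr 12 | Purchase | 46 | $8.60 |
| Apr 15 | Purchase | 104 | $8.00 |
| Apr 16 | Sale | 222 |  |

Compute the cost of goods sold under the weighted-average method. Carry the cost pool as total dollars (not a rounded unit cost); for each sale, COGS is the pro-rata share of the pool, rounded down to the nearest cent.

COGS = $8,382.12

After Apr 1: 292 on hand, pool $3,285.00 (≈ $11.2500 each)
After Apr 2: 412 on hand, pool $3,945.00 (≈ $9.5752 each)
Apr 3, sell 181: 181/412 × $3,945.00 → $1,733.11
After Apr 4: 440 on hand, pool $3,706.24 (≈ $8.4233 each)
After Apr 6: 691 on hand, pool $5,726.79 (≈ $8.2877 each)
After Apr 9: 897 on hand, pool $7,395.39 (≈ $8.2446 each)
Apr 10, sell 585: 585/897 × $7,395.39 → $4,823.08
After Apr 12: 358 on hand, pool $2,967.91 (≈ $8.2903 each)
After Apr 15: 462 on hand, pool $3,799.91 (≈ $8.2249 each)
Apr 16, sell 222: 222/462 × $3,799.91 → $1,825.93
Total COGS = $1,733.11 + $4,823.08 + $1,825.93 = $8,382.12
Ending inventory (cost pool remaining) = $1,973.98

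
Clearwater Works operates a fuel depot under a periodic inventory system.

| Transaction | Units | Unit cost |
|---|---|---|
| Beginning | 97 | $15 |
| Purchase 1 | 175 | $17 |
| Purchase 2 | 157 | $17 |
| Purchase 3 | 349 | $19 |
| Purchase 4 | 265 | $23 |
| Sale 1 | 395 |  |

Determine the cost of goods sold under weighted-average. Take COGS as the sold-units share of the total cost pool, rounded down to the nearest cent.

COGS = $7,508.02

Sale 1, sell 395: 395/1043 × $19,825.00 → $7,508.02
Ending inventory (cost pool remaining) = $12,316.98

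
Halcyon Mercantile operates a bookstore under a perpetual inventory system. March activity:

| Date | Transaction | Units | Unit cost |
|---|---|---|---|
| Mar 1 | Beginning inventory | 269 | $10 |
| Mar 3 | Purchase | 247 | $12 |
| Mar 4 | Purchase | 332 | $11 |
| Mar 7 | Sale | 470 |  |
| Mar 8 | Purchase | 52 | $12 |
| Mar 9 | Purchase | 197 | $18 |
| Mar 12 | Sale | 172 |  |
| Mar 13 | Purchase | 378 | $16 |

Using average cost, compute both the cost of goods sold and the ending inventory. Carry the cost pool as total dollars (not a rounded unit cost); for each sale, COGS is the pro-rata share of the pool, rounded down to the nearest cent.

COGS = $7,439.66; ending inventory = $12,084.34

After Mar 1: 269 on hand, pool $2,690.00 (≈ $10.0000 each)
After Mar 3: 516 on hand, pool $5,654.00 (≈ $10.9574 each)
After Mar 4: 848 on hand, pool $9,306.00 (≈ $10.9741 each)
Mar 7, sell 470: 470/848 × $9,306.00 → $5,157.80
After Mar 8: 430 on hand, pool $4,772.20 (≈ $11.0981 each)
After Mar 9: 627 on hand, pool $8,318.20 (≈ $13.2667 each)
Mar 12, sell 172: 172/627 × $8,318.20 → $2,281.86
After Mar 13: 833 on hand, pool $12,084.34 (≈ $14.5070 each)
Total COGS = $5,157.80 + $2,281.86 = $7,439.66
Ending inventory (cost pool remaining) = $12,084.34
Check: goods available $19,524.00 = COGS $7,439.66 + ending $12,084.34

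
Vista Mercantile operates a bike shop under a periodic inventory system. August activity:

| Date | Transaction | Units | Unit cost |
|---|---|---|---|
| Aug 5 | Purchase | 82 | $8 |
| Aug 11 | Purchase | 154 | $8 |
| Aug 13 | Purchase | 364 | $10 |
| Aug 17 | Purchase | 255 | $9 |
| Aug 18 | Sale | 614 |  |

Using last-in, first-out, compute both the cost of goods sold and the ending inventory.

COGS = $5,885; ending inventory = $1,938

Aug 18, 614 sold [LIFO — newest first]: 255 @ $9 + 359 @ $10 = $5,885
Ending inventory: 82 @ $8 + 154 @ $8 + 5 @ $10 = $1,938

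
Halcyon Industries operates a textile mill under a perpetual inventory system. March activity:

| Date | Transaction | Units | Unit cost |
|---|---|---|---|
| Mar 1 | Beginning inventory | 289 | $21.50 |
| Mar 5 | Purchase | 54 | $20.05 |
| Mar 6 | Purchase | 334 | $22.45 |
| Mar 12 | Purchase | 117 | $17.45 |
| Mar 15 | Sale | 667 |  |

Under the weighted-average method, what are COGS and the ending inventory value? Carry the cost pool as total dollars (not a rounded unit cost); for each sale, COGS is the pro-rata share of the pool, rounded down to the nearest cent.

After Mar 1: 289 on hand, pool $6,213.50 (≈ $21.5000 each)
After Mar 5: 343 on hand, pool $7,296.20 (≈ $21.2717 each)
After Mar 6: 677 on hand, pool $14,794.50 (≈ $21.8530 each)
After Mar 12: 794 on hand, pool $16,836.15 (≈ $21.2042 each)
Mar 15, sell 667: 667/794 × $16,836.15 → $14,143.21
Ending inventory (cost pool remaining) = $2,692.94

COGS = $14,143.21; ending inventory = $2,692.94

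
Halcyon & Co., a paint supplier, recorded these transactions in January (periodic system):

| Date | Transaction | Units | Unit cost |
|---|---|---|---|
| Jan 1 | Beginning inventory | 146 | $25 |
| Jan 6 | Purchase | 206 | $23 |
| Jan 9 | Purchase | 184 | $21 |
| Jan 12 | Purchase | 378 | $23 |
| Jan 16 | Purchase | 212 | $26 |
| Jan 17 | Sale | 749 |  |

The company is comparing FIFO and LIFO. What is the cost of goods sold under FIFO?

COGS = $17,151

FIFO COGS: 146 @ $25 + 206 @ $23 + 184 @ $21 + 213 @ $23 = $17,151
LIFO COGS: 212 @ $26 + 378 @ $23 + 159 @ $21 = $17,545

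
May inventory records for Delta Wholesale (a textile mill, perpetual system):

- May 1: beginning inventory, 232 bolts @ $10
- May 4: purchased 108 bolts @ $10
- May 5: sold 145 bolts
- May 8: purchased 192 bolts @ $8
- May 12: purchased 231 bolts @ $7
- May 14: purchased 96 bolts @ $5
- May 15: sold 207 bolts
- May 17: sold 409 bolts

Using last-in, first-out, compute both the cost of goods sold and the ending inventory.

May 5, 145 sold [LIFO — newest first]: 108 @ $10 + 37 @ $10 = $1,450
May 15, 207 sold [LIFO — newest first]: 96 @ $5 + 111 @ $7 = $1,257
May 17, 409 sold [LIFO — newest first]: 120 @ $7 + 192 @ $8 + 97 @ $10 = $3,346
Total COGS = $1,450 + $1,257 + $3,346 = $6,053
Ending inventory: 98 @ $10 = $980
Check: goods available $7,033 = COGS $6,053 + ending $980

COGS = $6,053; ending inventory = $980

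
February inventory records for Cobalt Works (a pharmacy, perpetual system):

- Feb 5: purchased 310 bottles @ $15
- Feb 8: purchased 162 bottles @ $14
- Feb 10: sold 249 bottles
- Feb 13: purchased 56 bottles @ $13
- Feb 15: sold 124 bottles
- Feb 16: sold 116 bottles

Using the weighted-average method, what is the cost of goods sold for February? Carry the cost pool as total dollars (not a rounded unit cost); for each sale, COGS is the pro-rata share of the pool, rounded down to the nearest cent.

COGS = $7,087.35

After Feb 5: 310 on hand, pool $4,650.00 (≈ $15.0000 each)
After Feb 8: 472 on hand, pool $6,918.00 (≈ $14.6568 each)
Feb 10, sell 249: 249/472 × $6,918.00 → $3,649.53
After Feb 13: 279 on hand, pool $3,996.47 (≈ $14.3243 each)
Feb 15, sell 124: 124/279 × $3,996.47 → $1,776.20
Feb 16, sell 116: 116/155 × $2,220.27 → $1,661.62
Total COGS = $3,649.53 + $1,776.20 + $1,661.62 = $7,087.35
Ending inventory (cost pool remaining) = $558.65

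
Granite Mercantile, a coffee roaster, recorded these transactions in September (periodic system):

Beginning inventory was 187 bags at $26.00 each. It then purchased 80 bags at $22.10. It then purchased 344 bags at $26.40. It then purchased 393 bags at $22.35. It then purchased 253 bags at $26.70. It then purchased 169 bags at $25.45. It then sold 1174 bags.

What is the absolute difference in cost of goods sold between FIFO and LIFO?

FIFO COGS: 187 @ $26.00 + 80 @ $22.10 + 344 @ $26.40 + 393 @ $22.35 + 170 @ $26.70 = $29,034.15
LIFO COGS: 169 @ $25.45 + 253 @ $26.70 + 393 @ $22.35 + 344 @ $26.40 + 15 @ $22.10 = $29,252.80
Difference = |$29,034.15 − $29,252.80| = $218.65

$218.65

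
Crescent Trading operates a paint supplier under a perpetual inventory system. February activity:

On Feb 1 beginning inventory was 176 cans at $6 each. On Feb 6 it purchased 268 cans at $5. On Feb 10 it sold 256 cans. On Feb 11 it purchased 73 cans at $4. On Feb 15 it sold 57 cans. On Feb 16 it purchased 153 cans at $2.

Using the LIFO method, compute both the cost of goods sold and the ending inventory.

Feb 10, 256 sold [LIFO — newest first]: 256 @ $5 = $1,280
Feb 15, 57 sold [LIFO — newest first]: 57 @ $4 = $228
Total COGS = $1,280 + $228 = $1,508
Ending inventory: 176 @ $6 + 12 @ $5 + 16 @ $4 + 153 @ $2 = $1,486

COGS = $1,508; ending inventory = $1,486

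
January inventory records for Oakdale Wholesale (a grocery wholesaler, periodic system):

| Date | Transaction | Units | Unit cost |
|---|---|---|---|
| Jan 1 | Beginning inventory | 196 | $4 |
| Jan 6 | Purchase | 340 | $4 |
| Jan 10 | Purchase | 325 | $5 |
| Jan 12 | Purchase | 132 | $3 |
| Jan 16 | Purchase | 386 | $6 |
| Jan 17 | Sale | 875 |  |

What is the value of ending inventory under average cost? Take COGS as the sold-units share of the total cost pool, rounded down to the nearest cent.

Jan 17, sell 875: 875/1379 × $6,481.00 → $4,112.30
Ending inventory (cost pool remaining) = $2,368.70
Check: goods available $6,481.00 = COGS $4,112.30 + ending $2,368.70

Ending inventory = $2,368.70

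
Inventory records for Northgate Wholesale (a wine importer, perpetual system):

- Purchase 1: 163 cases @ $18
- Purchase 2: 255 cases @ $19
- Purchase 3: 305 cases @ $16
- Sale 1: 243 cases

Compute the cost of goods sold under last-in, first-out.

Sale 1 (243) [LIFO — newest first]: 243 @ $16 = $3,888
Ending inventory: 163 @ $18 + 255 @ $19 + 62 @ $16 = $8,771
Check: goods available $12,659 = COGS $3,888 + ending $8,771

COGS = $3,888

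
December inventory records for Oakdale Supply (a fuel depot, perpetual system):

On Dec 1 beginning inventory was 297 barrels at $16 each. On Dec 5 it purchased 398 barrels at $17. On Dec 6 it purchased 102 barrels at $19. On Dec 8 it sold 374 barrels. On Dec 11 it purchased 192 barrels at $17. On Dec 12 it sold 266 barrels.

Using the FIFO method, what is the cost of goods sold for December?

Dec 8, 374 sold [FIFO — oldest first]: 297 @ $16 + 77 @ $17 = $6,061
Dec 12, 266 sold [FIFO — oldest first]: 266 @ $17 = $4,522
Total COGS = $6,061 + $4,522 = $10,583
Ending inventory: 55 @ $17 + 102 @ $19 + 192 @ $17 = $6,137

COGS = $10,583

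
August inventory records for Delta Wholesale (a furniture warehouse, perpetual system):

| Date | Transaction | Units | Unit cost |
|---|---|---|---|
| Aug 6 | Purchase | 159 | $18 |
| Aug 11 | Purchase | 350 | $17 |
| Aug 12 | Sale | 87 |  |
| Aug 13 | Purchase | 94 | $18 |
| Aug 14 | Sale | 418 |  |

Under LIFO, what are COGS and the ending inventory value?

COGS = $8,740; ending inventory = $1,764

Aug 12, 87 sold [LIFO — newest first]: 87 @ $17 = $1,479
Aug 14, 418 sold [LIFO — newest first]: 94 @ $18 + 263 @ $17 + 61 @ $18 = $7,261
Total COGS = $1,479 + $7,261 = $8,740
Ending inventory: 98 @ $18 = $1,764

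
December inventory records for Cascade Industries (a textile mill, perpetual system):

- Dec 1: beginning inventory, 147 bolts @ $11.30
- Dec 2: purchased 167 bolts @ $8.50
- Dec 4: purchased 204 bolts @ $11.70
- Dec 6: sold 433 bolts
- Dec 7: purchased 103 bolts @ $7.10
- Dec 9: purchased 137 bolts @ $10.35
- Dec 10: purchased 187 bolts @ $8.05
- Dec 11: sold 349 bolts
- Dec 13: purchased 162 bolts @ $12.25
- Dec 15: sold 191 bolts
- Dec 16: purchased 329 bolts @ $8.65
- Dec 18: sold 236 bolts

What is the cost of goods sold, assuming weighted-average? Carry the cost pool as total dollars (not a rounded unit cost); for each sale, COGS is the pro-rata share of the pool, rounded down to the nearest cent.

After Dec 1: 147 on hand, pool $1,661.10 (≈ $11.3000 each)
After Dec 2: 314 on hand, pool $3,080.60 (≈ $9.8108 each)
After Dec 4: 518 on hand, pool $5,467.40 (≈ $10.5548 each)
Dec 6, sell 433: 433/518 × $5,467.40 → $4,570.23
After Dec 7: 188 on hand, pool $1,628.47 (≈ $8.6621 each)
After Dec 9: 325 on hand, pool $3,046.42 (≈ $9.3736 each)
After Dec 10: 512 on hand, pool $4,551.77 (≈ $8.8902 each)
Dec 11, sell 349: 349/512 × $4,551.77 → $3,102.67
After Dec 13: 325 on hand, pool $3,433.60 (≈ $10.5649 each)
Dec 15, sell 191: 191/325 × $3,433.60 → $2,017.90
After Dec 16: 463 on hand, pool $4,261.55 (≈ $9.2042 each)
Dec 18, sell 236: 236/463 × $4,261.55 → $2,172.19
Total COGS = $4,570.23 + $3,102.67 + $2,017.90 + $2,172.19 = $11,862.99
Ending inventory (cost pool remaining) = $2,089.36

COGS = $11,862.99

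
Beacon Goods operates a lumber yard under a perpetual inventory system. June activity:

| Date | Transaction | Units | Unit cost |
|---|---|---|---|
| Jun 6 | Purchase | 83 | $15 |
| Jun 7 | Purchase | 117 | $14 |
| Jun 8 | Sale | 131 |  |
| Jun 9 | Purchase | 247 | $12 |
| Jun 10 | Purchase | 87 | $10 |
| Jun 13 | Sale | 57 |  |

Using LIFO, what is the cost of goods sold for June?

COGS = $2,418

Jun 8, 131 sold [LIFO — newest first]: 117 @ $14 + 14 @ $15 = $1,848
Jun 13, 57 sold [LIFO — newest first]: 57 @ $10 = $570
Total COGS = $1,848 + $570 = $2,418
Ending inventory: 69 @ $15 + 247 @ $12 + 30 @ $10 = $4,299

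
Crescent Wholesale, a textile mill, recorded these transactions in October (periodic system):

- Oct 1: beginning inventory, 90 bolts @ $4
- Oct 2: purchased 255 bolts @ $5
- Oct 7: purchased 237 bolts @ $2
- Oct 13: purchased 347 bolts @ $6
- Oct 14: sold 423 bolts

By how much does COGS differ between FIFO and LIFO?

FIFO COGS: 90 @ $4 + 255 @ $5 + 78 @ $2 = $1,791
LIFO COGS: 347 @ $6 + 76 @ $2 = $2,234
Difference = |$1,791 − $2,234| = $443

$443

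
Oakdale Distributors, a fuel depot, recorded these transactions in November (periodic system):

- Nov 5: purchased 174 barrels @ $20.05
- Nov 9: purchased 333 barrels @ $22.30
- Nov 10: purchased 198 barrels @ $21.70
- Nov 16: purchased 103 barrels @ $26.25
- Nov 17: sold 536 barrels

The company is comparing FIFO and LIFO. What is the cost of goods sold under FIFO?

COGS = $11,543.90

FIFO COGS: 174 @ $20.05 + 333 @ $22.30 + 29 @ $21.70 = $11,543.90
LIFO COGS: 103 @ $26.25 + 198 @ $21.70 + 235 @ $22.30 = $12,240.85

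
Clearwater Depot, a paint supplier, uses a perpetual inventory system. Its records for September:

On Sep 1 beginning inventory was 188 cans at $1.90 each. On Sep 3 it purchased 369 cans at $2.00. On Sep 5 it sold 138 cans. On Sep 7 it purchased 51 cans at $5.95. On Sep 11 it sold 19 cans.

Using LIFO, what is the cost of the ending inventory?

Sep 5, 138 sold [LIFO — newest first]: 138 @ $2.00 = $276.00
Sep 11, 19 sold [LIFO — newest first]: 19 @ $5.95 = $113.05
Total COGS = $276.00 + $113.05 = $389.05
Ending inventory: 188 @ $1.90 + 231 @ $2.00 + 32 @ $5.95 = $1,009.60

Ending inventory = $1,009.60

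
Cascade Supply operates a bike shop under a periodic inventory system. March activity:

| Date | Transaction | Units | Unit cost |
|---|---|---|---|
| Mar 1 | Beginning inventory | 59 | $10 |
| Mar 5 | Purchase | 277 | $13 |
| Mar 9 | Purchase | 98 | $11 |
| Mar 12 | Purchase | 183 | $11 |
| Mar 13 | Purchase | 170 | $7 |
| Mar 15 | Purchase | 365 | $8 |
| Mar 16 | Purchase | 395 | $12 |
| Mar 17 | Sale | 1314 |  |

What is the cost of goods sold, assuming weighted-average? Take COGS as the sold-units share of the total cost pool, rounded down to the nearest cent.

Mar 17, sell 1314: 1314/1547 × $16,132.00 → $13,702.29
Ending inventory (cost pool remaining) = $2,429.71

COGS = $13,702.29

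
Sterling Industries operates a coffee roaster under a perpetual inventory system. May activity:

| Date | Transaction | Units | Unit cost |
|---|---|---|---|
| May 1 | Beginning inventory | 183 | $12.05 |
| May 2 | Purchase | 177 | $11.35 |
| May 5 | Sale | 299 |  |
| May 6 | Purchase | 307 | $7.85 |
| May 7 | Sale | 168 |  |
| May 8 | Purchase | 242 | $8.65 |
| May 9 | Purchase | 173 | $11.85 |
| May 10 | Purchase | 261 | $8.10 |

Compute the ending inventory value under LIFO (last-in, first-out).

May 5, 299 sold [LIFO — newest first]: 177 @ $11.35 + 122 @ $12.05 = $3,479.05
May 7, 168 sold [LIFO — newest first]: 168 @ $7.85 = $1,318.80
Total COGS = $3,479.05 + $1,318.80 = $4,797.85
Ending inventory: 61 @ $12.05 + 139 @ $7.85 + 242 @ $8.65 + 173 @ $11.85 + 261 @ $8.10 = $8,083.65
Check: goods available $12,881.50 = COGS $4,797.85 + ending $8,083.65

Ending inventory = $8,083.65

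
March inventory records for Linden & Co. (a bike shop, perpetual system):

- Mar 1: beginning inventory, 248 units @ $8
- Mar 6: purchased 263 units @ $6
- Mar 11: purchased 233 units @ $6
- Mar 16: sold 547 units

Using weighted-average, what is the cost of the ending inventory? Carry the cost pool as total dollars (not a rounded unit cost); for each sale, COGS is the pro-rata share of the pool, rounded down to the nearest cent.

After Mar 1: 248 on hand, pool $1,984.00 (≈ $8.0000 each)
After Mar 6: 511 on hand, pool $3,562.00 (≈ $6.9706 each)
After Mar 11: 744 on hand, pool $4,960.00 (≈ $6.6667 each)
Mar 16, sell 547: 547/744 × $4,960.00 → $3,646.66
Ending inventory (cost pool remaining) = $1,313.34

Ending inventory = $1,313.34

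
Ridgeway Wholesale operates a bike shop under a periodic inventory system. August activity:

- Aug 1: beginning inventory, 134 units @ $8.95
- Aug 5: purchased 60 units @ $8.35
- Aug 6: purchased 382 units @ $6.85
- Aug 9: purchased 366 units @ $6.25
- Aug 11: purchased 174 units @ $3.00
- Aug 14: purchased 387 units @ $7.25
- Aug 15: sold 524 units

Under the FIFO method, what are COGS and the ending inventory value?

COGS = $3,960.80; ending inventory = $5,971.45

Aug 15, 524 sold [FIFO — oldest first]: 134 @ $8.95 + 60 @ $8.35 + 330 @ $6.85 = $3,960.80
Ending inventory: 52 @ $6.85 + 366 @ $6.25 + 174 @ $3.00 + 387 @ $7.25 = $5,971.45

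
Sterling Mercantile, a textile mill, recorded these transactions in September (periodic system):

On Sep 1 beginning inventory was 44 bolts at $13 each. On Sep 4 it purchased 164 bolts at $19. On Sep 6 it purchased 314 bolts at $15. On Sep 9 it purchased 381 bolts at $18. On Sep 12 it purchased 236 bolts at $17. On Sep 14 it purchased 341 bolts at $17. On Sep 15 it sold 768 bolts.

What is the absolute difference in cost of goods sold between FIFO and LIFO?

FIFO COGS: 44 @ $13 + 164 @ $19 + 314 @ $15 + 246 @ $18 = $12,826
LIFO COGS: 341 @ $17 + 236 @ $17 + 191 @ $18 = $13,247
Difference = |$12,826 − $13,247| = $421

$421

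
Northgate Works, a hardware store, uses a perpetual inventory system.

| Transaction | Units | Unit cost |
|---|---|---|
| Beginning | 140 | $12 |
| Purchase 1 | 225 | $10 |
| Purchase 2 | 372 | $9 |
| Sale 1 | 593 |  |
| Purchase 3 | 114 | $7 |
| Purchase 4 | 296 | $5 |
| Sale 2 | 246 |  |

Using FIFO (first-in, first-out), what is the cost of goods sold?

Sale 1 (593) [FIFO — oldest first]: 140 @ $12 + 225 @ $10 + 228 @ $9 = $5,982
Sale 2 (246) [FIFO — oldest first]: 144 @ $9 + 102 @ $7 = $2,010
Total COGS = $5,982 + $2,010 = $7,992
Ending inventory: 12 @ $7 + 296 @ $5 = $1,564
Check: goods available $9,556 = COGS $7,992 + ending $1,564

COGS = $7,992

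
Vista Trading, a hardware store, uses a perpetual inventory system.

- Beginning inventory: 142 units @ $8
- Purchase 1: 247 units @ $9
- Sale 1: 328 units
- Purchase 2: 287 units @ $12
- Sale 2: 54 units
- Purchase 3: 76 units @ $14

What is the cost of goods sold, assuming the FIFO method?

Sale 1 (328) [FIFO — oldest first]: 142 @ $8 + 186 @ $9 = $2,810
Sale 2 (54) [FIFO — oldest first]: 54 @ $9 = $486
Total COGS = $2,810 + $486 = $3,296
Ending inventory: 7 @ $9 + 287 @ $12 + 76 @ $14 = $4,571

COGS = $3,296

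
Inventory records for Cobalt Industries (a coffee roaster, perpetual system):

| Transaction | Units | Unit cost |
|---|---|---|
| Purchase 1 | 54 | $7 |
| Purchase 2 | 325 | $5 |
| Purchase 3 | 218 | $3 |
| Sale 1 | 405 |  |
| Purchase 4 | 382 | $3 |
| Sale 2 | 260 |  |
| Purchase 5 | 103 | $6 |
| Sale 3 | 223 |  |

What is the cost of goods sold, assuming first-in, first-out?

Sale 1 (405) [FIFO — oldest first]: 54 @ $7 + 325 @ $5 + 26 @ $3 = $2,081
Sale 2 (260) [FIFO — oldest first]: 192 @ $3 + 68 @ $3 = $780
Sale 3 (223) [FIFO — oldest first]: 223 @ $3 = $669
Total COGS = $2,081 + $780 + $669 = $3,530
Ending inventory: 91 @ $3 + 103 @ $6 = $891

COGS = $3,530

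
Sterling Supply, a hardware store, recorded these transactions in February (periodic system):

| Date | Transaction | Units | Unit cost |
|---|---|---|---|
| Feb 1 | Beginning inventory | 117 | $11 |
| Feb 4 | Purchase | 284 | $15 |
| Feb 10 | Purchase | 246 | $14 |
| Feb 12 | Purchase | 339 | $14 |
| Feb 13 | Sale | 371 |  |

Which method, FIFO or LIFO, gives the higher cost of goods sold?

FIFO COGS: 117 @ $11 + 254 @ $15 = $5,097
LIFO COGS: 339 @ $14 + 32 @ $14 = $5,194

LIFO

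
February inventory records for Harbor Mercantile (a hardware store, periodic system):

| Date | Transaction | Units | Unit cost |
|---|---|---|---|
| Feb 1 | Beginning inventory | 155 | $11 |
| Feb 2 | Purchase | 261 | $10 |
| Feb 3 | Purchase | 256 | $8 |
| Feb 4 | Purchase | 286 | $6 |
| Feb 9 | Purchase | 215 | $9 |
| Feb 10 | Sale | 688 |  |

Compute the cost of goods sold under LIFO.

COGS = $5,147

Feb 10, 688 sold [LIFO — newest first]: 215 @ $9 + 286 @ $6 + 187 @ $8 = $5,147
Ending inventory: 155 @ $11 + 261 @ $10 + 69 @ $8 = $4,867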